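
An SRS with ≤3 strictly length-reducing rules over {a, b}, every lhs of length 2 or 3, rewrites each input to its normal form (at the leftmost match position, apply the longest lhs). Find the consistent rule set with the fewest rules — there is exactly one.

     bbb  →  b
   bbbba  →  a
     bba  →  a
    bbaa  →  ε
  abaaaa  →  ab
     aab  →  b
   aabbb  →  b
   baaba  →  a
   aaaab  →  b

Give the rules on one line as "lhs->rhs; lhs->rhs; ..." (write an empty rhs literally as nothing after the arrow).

aa->; bb->

  | bbb => b
  | bbbba => bba => a
  | bba => a
  | bbaa => aa => ε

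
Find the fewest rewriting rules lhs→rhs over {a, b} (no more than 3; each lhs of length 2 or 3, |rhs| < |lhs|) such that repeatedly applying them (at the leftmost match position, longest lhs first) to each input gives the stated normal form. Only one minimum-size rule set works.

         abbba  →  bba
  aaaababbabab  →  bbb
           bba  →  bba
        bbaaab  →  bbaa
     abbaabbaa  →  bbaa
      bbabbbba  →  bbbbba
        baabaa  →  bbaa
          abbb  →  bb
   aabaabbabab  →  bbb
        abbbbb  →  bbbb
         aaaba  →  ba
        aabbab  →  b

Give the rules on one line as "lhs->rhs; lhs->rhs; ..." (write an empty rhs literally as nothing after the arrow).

  | abbba => bba
  | aaaababbabab => aaababbabab => aababbabab => ababbabab => babbabab => bbabab => bbbab => bbb
  | bba
  | bbaaab => bbaa

ab->; aba->ba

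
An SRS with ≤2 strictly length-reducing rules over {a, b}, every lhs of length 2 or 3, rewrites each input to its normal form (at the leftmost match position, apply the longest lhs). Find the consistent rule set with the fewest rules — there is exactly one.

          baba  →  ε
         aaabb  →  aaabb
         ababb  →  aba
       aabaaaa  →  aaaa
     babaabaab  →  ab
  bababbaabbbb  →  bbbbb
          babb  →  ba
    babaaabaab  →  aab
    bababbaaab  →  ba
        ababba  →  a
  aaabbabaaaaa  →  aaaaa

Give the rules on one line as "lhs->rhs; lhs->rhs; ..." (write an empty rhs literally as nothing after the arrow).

baa->; bab->ba

  | baba => baa => ε
  | aaabb
  | ababb => abab => aba
  | aabaaaa => aaaa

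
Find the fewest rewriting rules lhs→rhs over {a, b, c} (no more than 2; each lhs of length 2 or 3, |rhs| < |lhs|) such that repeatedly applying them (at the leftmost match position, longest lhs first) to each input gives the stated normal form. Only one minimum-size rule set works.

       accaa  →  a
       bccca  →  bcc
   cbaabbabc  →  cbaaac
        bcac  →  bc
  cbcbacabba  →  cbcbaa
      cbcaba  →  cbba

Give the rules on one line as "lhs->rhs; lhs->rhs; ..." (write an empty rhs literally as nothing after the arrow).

  | accaa => aca => a
  | bccca => bcc
  | cbaabbabc => cbaababc => cbaaabc => cbaaac
  | bcac => bc

ab->a; ca->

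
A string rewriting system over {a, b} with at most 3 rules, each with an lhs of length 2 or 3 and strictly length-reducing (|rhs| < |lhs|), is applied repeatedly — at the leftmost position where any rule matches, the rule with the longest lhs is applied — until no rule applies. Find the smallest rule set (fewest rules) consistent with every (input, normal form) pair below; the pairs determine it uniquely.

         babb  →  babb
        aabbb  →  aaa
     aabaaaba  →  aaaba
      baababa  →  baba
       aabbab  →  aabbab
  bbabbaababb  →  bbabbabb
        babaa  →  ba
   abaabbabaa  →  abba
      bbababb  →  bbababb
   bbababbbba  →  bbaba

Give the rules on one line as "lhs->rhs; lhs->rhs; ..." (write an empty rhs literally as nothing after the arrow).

  | babb
  | aabbb => aaa
  | aabaaaba => aaaba
  | baababa => baba

baa->; bbb->a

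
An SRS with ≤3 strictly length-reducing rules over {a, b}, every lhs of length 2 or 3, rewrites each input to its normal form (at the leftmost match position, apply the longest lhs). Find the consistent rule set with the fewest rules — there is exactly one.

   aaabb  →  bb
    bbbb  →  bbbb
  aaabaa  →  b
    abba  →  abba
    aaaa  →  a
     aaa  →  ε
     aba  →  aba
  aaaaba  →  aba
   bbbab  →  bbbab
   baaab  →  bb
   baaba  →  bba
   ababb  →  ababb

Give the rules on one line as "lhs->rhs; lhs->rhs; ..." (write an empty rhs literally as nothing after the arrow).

  | aaabb => bb
  | bbbb
  | aaabaa => baa => b
  | abba

aa->; aaa->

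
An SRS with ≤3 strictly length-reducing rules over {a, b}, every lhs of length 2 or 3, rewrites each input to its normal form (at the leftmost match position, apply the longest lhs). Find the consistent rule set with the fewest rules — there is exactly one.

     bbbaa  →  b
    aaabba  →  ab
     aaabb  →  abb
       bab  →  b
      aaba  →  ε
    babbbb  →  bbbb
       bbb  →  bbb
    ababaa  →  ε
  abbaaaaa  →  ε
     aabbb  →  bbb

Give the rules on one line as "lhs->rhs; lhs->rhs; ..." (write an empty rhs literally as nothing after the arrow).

  | bbbaa => bba => b
  | aaabba => abba => ab
  | aaabb => abb
  | bab => b

aa->; ba->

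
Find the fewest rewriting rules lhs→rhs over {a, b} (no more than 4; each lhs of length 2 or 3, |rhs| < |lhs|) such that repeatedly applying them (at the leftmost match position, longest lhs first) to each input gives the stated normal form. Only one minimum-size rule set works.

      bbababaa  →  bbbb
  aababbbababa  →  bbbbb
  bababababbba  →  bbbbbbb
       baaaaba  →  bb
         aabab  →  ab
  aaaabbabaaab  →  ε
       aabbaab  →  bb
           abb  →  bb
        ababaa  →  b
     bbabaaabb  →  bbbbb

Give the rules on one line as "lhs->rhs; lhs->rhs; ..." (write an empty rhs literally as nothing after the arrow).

  | bbababaa => bbbabaa => bbbbaa => bbbba => bbbb
  | aababbbababa => abbbababa => bbbababa => bbbbaba => bbbbba => bbbbb
  | bababababbba => bbabababbba => bbbababbba => bbbbabbba => bbbbbbba => bbbbbbb
  | baaaaba => baaaba => baaba => baba => bba => bb

aab->; aba->; abb->bb; ba->b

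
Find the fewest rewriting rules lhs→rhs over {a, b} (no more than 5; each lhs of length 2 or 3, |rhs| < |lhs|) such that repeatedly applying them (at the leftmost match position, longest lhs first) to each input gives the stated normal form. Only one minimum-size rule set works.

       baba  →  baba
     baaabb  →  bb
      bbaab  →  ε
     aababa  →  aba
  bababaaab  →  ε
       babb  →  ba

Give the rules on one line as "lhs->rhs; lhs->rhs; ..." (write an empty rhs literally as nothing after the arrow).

  | baba
  | baaabb => aaabb => bb
  | bbaab => baab => aab => ε
  | aababa => aba

aaa->; aab->; abb->a; baa->aa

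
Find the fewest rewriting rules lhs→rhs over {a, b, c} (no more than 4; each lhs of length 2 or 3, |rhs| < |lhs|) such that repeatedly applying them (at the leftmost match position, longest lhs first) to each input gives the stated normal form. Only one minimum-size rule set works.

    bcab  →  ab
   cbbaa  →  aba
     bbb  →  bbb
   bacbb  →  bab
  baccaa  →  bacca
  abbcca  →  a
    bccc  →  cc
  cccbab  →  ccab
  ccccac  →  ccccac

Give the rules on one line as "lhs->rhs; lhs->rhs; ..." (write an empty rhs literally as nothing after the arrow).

aa->a; bc->; cb->a

  | bcab => ab
  | cbbaa => abaa => aba
  | bbb
  | bacbb => baab => bab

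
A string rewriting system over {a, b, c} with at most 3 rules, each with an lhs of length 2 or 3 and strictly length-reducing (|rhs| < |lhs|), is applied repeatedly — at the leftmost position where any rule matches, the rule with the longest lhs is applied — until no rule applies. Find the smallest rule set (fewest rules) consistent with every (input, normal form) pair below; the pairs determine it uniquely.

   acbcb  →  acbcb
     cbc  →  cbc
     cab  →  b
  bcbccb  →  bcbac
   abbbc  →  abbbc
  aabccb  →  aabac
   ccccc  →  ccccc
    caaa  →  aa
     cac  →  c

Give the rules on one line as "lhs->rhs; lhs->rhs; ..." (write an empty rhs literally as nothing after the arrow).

  | acbcb
  | cbc
  | cab => b
  | bcbccb => bcbac

ca->; ccb->ac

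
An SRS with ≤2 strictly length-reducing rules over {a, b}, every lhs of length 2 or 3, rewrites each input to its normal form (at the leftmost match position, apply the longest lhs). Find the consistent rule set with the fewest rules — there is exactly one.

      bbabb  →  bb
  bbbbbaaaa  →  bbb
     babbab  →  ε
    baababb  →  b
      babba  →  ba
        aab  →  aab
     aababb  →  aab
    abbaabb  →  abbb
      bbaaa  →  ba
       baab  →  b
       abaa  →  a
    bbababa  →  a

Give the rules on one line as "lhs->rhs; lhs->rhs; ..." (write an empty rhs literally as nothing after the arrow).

baa->; bab->

  | bbabb => bb
  | bbbbbaaaa => bbbbaa => bbb
  | babbab => bab => ε
  | baababb => babb => b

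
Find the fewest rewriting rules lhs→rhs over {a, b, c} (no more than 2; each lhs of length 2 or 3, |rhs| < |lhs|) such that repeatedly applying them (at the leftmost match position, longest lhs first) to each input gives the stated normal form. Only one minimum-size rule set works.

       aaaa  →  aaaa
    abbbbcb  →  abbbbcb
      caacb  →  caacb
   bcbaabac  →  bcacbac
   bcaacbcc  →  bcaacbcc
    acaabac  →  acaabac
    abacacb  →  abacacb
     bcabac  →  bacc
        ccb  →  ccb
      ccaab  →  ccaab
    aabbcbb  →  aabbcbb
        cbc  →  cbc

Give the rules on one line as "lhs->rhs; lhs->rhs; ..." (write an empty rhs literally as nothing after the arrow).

baa->ac; cab->ba

  | aaaa
  | abbbbcb
  | caacb
  | bcbaabac => bcacbac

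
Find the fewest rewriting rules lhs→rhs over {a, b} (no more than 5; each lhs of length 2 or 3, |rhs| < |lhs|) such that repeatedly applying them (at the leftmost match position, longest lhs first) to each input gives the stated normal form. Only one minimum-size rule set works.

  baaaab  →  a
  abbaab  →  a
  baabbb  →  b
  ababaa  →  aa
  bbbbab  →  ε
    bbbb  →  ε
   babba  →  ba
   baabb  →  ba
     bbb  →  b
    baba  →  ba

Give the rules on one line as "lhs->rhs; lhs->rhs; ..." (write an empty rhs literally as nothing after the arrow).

  | baaaab => bbaab => aab => a
  | abbaab => aab => a
  | baabbb => bab => b
  | ababaa => abaa => aa

aaa->ba; ab->; abb->; bb->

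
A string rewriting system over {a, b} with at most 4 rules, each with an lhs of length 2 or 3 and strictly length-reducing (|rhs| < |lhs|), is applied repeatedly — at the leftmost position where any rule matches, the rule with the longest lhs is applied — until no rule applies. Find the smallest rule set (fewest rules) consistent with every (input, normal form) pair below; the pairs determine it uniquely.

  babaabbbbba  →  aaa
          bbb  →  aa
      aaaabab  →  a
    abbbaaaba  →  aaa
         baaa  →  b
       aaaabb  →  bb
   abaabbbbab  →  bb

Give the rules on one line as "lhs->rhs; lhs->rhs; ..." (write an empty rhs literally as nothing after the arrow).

  | babaabbbbba => bbaabbbbba => bbabbbbba => bbbbbbba => aabbbba => bbbbba => aabba => bbba => aaa
  | bbb => aa
  | aaaabab => aabbab => bbbab => aaab => abb => ab => a
  | abbbaaaba => abbaaaba => abaaaba => aaaaba => aabba => bbba => aaa

aab->bb; ab->a; ba->b; bbb->aa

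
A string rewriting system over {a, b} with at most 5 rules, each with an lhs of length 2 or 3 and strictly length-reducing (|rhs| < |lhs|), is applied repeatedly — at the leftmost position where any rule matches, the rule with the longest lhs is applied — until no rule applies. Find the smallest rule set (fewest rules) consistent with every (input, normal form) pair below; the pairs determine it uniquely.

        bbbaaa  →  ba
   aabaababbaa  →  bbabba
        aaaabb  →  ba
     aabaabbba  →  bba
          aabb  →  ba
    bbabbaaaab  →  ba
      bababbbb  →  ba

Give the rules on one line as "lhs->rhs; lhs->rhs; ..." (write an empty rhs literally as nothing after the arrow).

aa->a; aab->bb; aba->ba; bbb->ba

  | bbbaaa => baaaa => baaa => baa => ba
  | aabaababbaa => bbaababbaa => bbbbabbaa => bababbaa => bbabbaa => bbabba
  | aaaabb => aaabb => aabb => bbb => ba
  | aabaabbba => bbaabbba => bbbbbba => babbba => babaa => bbaa => bba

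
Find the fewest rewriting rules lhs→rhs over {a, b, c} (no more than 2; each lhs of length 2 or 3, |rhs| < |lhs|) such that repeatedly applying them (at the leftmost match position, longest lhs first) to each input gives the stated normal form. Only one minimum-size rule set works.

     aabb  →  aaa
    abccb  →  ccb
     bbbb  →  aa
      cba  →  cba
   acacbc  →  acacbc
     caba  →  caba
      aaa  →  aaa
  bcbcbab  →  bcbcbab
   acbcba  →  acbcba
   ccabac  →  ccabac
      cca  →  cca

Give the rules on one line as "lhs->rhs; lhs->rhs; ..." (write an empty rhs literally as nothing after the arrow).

  | aabb => aaa
  | abccb => ccb
  | bbbb => abb => aa
  | cba

abc->c; bb->a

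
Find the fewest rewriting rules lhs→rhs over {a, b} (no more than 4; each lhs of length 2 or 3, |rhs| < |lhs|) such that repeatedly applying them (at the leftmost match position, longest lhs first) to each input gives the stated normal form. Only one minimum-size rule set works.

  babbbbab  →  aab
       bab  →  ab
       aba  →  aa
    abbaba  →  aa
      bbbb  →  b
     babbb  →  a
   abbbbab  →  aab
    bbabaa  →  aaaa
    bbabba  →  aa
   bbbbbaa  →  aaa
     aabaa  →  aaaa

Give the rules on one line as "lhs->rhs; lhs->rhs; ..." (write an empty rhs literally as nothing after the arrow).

abb->b; ba->a; bb->a

  | babbbbab => abbbbab => bbbab => abab => aab
  | bab => ab
  | aba => aa
  | abbaba => baba => aba => aa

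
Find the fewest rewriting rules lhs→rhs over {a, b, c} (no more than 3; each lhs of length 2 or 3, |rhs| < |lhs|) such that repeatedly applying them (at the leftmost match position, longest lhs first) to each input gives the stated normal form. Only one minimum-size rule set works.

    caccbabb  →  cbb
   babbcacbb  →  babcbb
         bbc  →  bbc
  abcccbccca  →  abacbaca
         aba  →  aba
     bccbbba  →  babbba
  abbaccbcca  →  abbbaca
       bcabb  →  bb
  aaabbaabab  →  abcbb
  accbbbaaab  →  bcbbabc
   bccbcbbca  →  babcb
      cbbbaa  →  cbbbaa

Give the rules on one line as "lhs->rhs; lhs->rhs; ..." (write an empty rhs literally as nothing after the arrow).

  | caccbabb => caababb => cbcabb => cbb
  | babbcacbb => babcbb
  | bbc
  | abcccbccca => abacbccca => abacbaca

aab->bc; bca->; cc->a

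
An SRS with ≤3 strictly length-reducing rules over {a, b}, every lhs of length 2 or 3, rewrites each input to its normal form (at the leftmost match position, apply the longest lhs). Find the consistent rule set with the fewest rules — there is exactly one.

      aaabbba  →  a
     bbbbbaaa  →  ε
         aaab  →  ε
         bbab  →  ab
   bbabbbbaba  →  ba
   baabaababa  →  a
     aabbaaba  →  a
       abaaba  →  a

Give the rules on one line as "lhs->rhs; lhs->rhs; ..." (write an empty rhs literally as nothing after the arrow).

aaa->b; aba->ba; bb->

  | aaabbba => bbbba => bba => a
  | bbbbbaaa => bbbaaa => baaa => bb => ε
  | aaab => bb => ε
  | bbab => ab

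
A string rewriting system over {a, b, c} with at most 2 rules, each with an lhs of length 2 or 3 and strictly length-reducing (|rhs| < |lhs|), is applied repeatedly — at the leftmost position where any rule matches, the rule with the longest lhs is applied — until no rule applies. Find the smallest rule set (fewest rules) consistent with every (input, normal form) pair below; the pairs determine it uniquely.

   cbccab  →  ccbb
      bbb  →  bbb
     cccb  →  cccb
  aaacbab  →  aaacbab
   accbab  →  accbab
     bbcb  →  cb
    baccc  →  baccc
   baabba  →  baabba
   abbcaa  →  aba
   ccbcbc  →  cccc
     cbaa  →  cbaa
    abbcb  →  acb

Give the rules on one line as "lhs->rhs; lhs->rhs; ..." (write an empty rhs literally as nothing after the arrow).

  | cbccab => cccab => ccbb
  | bbb
  | cccb
  | aaacbab

bc->c; ca->b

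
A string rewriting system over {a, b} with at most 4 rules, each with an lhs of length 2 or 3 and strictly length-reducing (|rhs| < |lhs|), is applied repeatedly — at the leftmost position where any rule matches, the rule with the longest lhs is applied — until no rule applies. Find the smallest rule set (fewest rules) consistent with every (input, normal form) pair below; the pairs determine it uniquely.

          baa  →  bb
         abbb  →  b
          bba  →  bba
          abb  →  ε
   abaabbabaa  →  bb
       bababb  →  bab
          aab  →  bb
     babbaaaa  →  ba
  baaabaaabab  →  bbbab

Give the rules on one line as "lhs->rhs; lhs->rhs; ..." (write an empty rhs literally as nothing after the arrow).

aa->b; aaa->; abb->

  | baa => bb
  | abbb => b
  | bba
  | abb => ε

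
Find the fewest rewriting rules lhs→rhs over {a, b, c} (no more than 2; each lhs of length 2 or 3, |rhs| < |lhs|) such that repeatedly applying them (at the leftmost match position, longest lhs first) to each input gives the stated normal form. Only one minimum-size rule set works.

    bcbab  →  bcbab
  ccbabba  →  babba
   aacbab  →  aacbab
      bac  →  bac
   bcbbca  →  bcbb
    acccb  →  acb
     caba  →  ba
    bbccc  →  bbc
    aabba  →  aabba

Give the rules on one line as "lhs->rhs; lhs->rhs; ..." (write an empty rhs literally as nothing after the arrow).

ca->; cc->

  | bcbab
  | ccbabba => babba
  | aacbab
  | bac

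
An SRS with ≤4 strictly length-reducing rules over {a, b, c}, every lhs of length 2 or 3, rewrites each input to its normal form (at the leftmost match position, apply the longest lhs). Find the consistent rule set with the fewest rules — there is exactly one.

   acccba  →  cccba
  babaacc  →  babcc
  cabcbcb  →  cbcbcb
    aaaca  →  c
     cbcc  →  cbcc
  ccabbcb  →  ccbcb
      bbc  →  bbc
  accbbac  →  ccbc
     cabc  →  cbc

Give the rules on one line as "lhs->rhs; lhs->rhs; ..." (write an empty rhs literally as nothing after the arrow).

ac->c; ca->c; cbb->cb

  | acccba => cccba
  | babaacc => babacc => babcc
  | cabcbcb => cbcbcb
  | aaaca => aaca => aca => ca => c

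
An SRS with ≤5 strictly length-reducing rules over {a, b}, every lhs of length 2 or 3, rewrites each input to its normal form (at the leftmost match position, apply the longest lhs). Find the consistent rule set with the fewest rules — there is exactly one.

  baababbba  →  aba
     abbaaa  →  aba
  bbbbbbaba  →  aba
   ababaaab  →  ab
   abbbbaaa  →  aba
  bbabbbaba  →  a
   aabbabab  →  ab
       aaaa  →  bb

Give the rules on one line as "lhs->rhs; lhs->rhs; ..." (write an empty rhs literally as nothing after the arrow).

aa->b; abb->ab; bab->bb; bbb->

  | baababbba => bbbabbba => abbba => abba => aba
  | abbaaa => abaaa => abba => aba
  | bbbbbbaba => bbbaba => aba
  | ababaaab => abbaaab => abaaab => abbab => abab => abb => ab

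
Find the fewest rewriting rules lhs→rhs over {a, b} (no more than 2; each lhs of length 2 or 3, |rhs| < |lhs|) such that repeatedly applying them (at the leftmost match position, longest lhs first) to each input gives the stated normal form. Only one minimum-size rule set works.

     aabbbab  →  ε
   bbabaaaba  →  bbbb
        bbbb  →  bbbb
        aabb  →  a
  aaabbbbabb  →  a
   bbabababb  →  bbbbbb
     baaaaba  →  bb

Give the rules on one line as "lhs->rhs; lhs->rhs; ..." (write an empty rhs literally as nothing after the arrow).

  | aabbbab => abab => abb => ε
  | bbabaaaba => bbbaaaba => bbbaaba => bbbaba => bbbba => bbbb
  | bbbb
  | aabb => a

abb->; ba->b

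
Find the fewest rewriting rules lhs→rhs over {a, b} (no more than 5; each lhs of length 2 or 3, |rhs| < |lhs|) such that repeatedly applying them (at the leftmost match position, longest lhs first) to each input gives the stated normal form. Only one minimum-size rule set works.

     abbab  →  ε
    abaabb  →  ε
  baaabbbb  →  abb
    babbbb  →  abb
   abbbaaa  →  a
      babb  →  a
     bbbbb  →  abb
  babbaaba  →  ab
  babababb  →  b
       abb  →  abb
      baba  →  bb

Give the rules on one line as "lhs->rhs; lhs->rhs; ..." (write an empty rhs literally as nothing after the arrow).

  | abbab => abbb => aa => ε
  | abaabb => ababb => abbb => aa => ε
  | baaabbbb => baabbbb => babbbb => bbbbb => abb
  | babbbb => bbbbb => abb

aa->; aab->; ba->b; bbb->a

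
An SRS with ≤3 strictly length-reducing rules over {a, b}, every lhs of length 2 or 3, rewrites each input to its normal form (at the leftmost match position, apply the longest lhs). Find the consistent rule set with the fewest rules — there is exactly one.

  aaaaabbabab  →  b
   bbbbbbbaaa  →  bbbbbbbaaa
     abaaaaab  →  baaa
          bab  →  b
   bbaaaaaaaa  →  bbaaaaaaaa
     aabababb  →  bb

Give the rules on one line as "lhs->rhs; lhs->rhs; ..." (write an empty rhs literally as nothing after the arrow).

  | aaaaabbabab => aaaababab => aaabbab => aabab => abb => b
  | bbbbbbbaaa
  | abaaaaab => baaaab => baaa
  | bab => b

ab->; aba->b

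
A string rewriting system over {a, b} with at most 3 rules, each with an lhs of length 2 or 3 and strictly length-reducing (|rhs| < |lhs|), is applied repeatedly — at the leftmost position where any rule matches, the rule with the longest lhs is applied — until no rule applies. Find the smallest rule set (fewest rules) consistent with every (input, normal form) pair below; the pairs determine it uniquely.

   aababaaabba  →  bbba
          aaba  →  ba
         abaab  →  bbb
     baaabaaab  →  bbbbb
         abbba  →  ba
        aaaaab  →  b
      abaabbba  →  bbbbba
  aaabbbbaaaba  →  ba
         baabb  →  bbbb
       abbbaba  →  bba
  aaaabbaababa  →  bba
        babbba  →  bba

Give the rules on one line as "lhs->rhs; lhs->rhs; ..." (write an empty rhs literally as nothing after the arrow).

  | aababaaabba => ababaaabba => babaaabba => bbaaabba => bbbabba => bbba
  | aaba => aba => ba
  | abaab => baab => bbb
  | baaabaaab => bbabaaab => bbbaaab => bbbbab => bbbbb

ab->b; abb->; baa->bb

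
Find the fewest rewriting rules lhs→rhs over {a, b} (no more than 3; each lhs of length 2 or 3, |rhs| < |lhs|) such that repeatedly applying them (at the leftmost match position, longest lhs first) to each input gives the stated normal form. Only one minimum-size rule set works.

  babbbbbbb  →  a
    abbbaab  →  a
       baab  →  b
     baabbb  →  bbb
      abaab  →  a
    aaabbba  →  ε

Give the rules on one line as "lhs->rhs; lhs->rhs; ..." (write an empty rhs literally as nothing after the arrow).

aa->; ab->a; ba->a

  | babbbbbbb => abbbbbbb => abbbbbb => abbbbb => abbbb => abbb => abb => ab => a
  | abbbaab => abbaab => abaab => aaab => ab => a
  | baab => aab => b
  | baabbb => aabbb => bbb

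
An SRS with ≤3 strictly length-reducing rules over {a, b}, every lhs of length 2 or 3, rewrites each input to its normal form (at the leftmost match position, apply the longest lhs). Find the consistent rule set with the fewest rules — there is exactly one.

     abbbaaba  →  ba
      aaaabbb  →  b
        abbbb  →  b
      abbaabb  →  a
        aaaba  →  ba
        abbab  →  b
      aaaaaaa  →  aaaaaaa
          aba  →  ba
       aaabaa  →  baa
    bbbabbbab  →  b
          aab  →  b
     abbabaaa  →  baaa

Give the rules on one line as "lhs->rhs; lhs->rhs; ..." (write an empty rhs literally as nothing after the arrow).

  | abbbaaba => baaba => baba => bba => ba
  | aaaabbb => aaab => aab => ab => b
  | abbbb => bb => b
  | abbaabb => aabb => a

ab->b; abb->; bb->b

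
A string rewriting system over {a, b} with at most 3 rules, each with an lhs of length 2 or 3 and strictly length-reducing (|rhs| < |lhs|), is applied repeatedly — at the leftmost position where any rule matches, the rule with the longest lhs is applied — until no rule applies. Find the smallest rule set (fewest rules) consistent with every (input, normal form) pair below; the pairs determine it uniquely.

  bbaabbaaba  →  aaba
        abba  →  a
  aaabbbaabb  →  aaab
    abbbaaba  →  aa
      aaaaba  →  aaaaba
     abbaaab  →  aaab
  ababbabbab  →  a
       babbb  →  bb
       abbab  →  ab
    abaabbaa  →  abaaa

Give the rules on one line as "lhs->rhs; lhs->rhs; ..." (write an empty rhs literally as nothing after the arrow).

  | bbaabbaaba => abbaaba => aaba
  | abba => a
  | aaabbbaabb => aaababb => aaab
  | abbbaaba => ababa => aa

bab->; bba->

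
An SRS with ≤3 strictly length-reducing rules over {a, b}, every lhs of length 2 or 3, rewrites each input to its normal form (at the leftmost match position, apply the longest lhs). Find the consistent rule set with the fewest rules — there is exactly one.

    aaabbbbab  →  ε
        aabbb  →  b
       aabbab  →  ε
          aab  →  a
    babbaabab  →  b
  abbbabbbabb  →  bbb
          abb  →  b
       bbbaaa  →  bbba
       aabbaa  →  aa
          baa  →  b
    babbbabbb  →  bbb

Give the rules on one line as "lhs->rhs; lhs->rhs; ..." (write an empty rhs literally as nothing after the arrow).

  | aaabbbbab => aabbbab => abbab => bab => ε
  | aabbb => abb => b
  | aabbab => abab => ab => ε
  | aab => a

ab->; baa->b; bab->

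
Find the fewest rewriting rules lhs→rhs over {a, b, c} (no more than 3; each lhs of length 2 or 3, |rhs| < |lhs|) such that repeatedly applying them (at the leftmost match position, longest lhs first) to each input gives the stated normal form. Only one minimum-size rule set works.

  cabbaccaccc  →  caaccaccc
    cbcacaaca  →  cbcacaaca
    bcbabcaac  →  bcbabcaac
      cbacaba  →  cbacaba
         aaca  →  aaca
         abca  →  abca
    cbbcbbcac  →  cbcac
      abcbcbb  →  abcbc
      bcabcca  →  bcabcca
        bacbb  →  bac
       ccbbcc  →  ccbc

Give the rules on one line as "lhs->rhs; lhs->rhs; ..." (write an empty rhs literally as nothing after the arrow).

bb->; bbc->b

  | cabbaccaccc => caaccaccc
  | cbcacaaca
  | bcbabcaac
  | cbacaba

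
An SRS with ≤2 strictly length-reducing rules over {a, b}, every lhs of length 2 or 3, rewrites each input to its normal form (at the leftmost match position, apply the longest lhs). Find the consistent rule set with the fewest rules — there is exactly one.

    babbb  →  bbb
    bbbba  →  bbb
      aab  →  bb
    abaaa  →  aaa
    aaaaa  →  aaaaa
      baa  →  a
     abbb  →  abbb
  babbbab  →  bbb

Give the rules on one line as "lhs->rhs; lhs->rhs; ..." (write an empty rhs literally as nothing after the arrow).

aab->bb; ba->

  | babbb => bbb
  | bbbba => bbb
  | aab => bb
  | abaaa => aaa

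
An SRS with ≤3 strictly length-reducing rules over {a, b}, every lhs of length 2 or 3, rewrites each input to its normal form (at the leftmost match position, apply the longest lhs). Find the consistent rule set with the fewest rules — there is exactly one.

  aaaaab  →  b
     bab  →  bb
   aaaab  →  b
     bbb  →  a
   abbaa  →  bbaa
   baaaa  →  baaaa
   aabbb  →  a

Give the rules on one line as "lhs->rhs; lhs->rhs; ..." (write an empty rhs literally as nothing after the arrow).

ab->b; bbb->a

  | aaaaab => aaaab => aaab => aab => ab => b
  | bab => bb
  | aaaab => aaab => aab => ab => b
  | bbb => a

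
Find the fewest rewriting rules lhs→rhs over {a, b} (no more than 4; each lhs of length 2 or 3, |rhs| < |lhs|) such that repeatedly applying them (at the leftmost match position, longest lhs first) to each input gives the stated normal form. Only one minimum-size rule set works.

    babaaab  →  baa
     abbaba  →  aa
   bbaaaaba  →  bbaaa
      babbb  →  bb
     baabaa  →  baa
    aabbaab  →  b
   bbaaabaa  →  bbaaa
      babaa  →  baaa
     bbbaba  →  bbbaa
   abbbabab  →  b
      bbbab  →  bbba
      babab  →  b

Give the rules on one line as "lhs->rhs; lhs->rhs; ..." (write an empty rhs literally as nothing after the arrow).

  | babaaab => baaaab => baa
  | abbaba => aba => aa
  | bbaaaaba => bbaaa
  | babbb => bb

aab->; ab->a; abb->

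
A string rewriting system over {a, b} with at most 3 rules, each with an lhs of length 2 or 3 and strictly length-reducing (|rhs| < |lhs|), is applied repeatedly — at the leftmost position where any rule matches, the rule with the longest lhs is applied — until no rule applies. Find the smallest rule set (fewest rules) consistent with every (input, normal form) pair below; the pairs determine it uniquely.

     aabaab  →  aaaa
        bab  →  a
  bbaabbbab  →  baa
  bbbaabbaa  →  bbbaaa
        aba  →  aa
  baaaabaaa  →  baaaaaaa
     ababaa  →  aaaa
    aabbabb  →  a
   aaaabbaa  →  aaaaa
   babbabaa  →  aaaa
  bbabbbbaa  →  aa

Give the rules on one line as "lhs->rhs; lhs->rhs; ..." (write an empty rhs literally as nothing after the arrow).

  | aabaab => aaaab => aaaa
  | bab => a
  | bbaabbbab => bbabab => baab => baa
  | bbbaabbaa => bbbaaa

ab->a; abb->; bab->a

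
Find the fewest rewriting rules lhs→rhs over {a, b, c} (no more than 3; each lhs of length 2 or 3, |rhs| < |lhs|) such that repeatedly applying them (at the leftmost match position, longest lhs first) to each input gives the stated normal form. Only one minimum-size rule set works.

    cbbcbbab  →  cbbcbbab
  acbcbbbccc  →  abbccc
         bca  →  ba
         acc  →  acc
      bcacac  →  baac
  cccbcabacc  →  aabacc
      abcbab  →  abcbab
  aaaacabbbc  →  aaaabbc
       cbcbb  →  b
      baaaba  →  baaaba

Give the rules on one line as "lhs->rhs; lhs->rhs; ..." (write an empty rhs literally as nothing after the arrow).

  | cbbcbbab
  | acbcbbbccc => acabbbccc => abbccc
  | bca => ba
  | acc

ca->a; cab->; cbc->ca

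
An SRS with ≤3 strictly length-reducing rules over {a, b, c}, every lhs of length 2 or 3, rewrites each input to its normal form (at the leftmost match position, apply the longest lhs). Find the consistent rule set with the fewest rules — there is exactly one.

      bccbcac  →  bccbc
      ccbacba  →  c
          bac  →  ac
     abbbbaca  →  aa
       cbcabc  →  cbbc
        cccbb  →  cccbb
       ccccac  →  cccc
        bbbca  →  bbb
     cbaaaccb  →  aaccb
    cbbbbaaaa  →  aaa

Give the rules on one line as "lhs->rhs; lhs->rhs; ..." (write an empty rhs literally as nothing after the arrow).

ba->a; ca->

  | bccbcac => bccbc
  | ccbacba => ccacba => ccba => cca => c
  | bac => ac
  | abbbbaca => abbbaca => abbaca => abaca => aaca => aa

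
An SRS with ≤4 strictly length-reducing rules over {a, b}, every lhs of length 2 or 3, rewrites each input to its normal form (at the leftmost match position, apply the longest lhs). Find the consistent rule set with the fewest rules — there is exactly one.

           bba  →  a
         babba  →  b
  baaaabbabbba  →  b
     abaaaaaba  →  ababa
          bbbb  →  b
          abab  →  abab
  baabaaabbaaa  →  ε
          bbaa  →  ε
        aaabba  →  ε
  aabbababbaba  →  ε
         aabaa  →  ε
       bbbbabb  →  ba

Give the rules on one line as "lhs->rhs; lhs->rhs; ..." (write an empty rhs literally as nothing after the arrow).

  | bba => a
  | babba => baa => b
  | baaaabbabbba => baabbabbba => bbbbabbba => babbba => baa => b
  | abaaaaaba => abaaaba => ababa

aa->; aab->bb; bb->; bbb->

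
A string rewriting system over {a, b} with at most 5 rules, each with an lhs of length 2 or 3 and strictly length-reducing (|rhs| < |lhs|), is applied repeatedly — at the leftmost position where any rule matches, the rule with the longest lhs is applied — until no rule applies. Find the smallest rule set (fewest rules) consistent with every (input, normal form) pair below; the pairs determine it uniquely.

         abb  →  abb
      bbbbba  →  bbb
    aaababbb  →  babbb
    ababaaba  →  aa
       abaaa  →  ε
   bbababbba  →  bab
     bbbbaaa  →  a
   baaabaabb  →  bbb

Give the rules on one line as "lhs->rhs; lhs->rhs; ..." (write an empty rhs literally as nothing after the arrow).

  | abb
  | bbbbba => bbb
  | aaababbb => babbb
  | ababaaba => abaaba => aaba => aa

aaa->; aba->a; baa->b; bba->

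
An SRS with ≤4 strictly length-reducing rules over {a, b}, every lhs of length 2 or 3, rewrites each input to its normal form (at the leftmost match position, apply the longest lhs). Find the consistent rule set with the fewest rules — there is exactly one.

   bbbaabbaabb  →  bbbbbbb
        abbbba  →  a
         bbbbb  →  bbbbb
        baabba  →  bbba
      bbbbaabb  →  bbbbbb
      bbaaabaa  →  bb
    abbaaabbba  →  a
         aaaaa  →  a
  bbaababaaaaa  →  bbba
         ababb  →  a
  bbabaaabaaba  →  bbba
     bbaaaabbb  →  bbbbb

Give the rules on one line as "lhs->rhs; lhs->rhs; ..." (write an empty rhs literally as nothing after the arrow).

aa->; ab->a; aba->a

  | bbbaabbaabb => bbbbbaabb => bbbbbbb
  | abbbba => abbba => abba => aba => a
  | bbbbb
  | baabba => bbba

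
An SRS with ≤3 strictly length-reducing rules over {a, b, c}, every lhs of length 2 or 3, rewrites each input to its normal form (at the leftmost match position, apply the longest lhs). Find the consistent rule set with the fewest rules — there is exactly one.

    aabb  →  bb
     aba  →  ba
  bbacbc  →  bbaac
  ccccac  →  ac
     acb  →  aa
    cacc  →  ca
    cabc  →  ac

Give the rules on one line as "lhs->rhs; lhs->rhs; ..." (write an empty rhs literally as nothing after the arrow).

ab->b; cb->a; cc->

  | aabb => abb => bb
  | aba => ba
  | bbacbc => bbaac
  | ccccac => ccac => ac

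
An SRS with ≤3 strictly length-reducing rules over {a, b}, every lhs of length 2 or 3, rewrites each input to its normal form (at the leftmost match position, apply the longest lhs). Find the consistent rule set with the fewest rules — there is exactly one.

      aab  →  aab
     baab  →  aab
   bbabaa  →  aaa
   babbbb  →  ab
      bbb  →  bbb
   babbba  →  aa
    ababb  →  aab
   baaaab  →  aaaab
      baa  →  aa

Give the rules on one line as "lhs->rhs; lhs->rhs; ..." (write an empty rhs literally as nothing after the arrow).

abb->ab; ba->a

  | aab
  | baab => aab
  | bbabaa => babaa => abaa => aaa
  | babbbb => abbbb => abbb => abb => ab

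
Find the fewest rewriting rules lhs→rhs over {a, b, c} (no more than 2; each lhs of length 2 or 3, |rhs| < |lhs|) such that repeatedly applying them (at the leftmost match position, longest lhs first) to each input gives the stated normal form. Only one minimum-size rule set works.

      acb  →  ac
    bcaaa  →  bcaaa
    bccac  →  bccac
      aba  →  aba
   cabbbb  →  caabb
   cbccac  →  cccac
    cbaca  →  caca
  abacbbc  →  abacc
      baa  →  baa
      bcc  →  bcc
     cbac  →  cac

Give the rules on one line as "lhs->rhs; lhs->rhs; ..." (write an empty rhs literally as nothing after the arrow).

bbb->ab; cb->c

  | acb => ac
  | bcaaa
  | bccac
  | aba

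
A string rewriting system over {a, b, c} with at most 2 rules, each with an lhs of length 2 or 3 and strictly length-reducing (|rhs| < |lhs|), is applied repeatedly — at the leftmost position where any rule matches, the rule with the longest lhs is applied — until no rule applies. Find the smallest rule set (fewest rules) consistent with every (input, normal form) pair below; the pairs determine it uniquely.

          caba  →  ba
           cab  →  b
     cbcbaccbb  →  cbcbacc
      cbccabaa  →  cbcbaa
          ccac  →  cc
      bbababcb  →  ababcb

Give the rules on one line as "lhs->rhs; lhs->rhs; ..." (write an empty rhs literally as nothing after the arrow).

bb->; ca->

  | caba => ba
  | cab => b
  | cbcbaccbb => cbcbacc
  | cbccabaa => cbcbaa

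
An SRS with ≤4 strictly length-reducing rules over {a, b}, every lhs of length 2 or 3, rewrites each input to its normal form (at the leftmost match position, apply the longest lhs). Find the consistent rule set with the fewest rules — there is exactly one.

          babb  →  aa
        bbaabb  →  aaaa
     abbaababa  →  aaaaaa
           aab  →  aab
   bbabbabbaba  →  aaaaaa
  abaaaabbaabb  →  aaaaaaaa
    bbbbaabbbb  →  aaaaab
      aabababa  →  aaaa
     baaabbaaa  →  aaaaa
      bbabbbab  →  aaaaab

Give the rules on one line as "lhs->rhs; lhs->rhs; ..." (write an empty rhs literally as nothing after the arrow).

  | babb => bbb => aa
  | bbaabb => aaabb => aaaa
  | abbaababa => aaaababa => aaabbba => aaaaaa
  | aab

aba->bb; ba->b; bb->a; bbb->aa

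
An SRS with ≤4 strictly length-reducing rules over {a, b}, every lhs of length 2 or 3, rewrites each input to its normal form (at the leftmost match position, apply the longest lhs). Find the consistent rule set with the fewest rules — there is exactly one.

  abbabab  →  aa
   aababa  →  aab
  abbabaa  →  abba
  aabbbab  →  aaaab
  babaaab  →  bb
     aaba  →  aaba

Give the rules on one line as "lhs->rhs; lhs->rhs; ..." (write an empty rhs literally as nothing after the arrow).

baa->b; bab->ba; bbb->a

  | abbabab => abbaab => abbb => aa
  | aababa => aabaa => aab
  | abbabaa => abbaaa => abba
  | aabbbab => aaaab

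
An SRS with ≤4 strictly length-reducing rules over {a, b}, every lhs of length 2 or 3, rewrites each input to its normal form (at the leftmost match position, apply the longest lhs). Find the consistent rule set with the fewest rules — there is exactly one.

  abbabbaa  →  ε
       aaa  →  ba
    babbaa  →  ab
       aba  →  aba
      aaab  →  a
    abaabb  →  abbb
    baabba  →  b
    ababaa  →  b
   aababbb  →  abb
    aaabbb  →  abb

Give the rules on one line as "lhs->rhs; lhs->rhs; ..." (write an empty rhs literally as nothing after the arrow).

  | abbabbaa => abbaa => aa => ε
  | aaa => ba
  | babbaa => abaa => ab
  | aba

aa->; aaa->ba; bab->a; bba->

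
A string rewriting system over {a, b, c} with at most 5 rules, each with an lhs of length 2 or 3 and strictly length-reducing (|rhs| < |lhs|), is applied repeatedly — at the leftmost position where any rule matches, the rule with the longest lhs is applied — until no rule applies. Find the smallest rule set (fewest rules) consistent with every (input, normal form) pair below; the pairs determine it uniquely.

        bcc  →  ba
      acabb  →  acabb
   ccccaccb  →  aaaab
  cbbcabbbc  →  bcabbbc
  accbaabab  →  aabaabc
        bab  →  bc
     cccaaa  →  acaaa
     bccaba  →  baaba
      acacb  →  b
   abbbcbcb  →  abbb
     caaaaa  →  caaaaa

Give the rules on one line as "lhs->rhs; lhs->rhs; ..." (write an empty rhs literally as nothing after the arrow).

acb->b; bab->bc; cb->; cc->a

  | bcc => ba
  | acabb
  | ccccaccb => accaccb => aaaccb => aaaab
  | cbbcabbbc => bcabbbc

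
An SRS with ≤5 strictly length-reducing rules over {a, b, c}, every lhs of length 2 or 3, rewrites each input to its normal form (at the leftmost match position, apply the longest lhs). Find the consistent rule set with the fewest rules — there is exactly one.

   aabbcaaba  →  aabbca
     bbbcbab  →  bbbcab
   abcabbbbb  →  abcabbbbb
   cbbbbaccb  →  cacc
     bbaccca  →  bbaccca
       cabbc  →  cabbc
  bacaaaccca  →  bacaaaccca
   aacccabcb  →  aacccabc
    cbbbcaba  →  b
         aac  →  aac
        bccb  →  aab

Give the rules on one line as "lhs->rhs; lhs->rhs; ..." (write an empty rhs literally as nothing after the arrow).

aba->; bcc->aa; cb->c; cbc->b

  | aabbcaaba => aabbca
  | bbbcbab => bbbcab
  | abcabbbbb
  | cbbbbaccb => cbbbaccb => cbbaccb => cbaccb => caccb => cacc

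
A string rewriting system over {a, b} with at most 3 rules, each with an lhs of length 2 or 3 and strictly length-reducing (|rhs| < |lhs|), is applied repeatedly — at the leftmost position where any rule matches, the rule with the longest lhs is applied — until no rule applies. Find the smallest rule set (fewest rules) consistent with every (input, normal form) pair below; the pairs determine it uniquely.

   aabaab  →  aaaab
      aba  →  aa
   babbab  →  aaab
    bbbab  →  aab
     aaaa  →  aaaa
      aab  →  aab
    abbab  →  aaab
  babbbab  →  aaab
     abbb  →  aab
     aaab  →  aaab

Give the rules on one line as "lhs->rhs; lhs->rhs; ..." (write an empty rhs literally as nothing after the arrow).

  | aabaab => aaaab
  | aba => aa
  | babbab => abbab => aaab
  | bbbab => abab => aab

ba->a; bb->a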